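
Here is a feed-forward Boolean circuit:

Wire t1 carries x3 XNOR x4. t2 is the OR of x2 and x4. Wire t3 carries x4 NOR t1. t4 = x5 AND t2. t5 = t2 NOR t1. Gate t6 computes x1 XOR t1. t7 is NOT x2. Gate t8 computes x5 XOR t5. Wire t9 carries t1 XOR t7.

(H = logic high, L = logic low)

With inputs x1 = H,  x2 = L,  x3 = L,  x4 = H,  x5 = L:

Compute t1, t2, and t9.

t1 = L, t2 = H, t9 = H

t1 = x3 XNOR x4 = L XNOR H = L
t2 = x2 OR x4 = L OR H = H
t7 = NOT x2 = NOT L = H
t9 = t1 XOR t7 = L XOR H = H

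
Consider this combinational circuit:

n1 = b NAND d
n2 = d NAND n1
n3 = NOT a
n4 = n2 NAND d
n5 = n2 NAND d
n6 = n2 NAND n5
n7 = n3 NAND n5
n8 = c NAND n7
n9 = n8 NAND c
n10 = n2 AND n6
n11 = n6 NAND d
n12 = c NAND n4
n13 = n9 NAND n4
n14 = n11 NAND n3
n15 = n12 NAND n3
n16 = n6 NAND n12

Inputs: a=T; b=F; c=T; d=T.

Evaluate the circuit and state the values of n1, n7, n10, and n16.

n1 = T; n7 = T; n10 = F; n16 = T

n1 = b NAND d = F NAND T = T
n2 = d NAND n1 = T NAND T = F
n3 = NOT a = NOT T = F
n4 = n2 NAND d = F NAND T = T
n5 = n2 NAND d = F NAND T = T
n6 = n2 NAND n5 = F NAND T = T
n7 = n3 NAND n5 = F NAND T = T
n10 = n2 AND n6 = F AND T = F
n12 = c NAND n4 = T NAND T = F
n16 = n6 NAND n12 = T NAND F = T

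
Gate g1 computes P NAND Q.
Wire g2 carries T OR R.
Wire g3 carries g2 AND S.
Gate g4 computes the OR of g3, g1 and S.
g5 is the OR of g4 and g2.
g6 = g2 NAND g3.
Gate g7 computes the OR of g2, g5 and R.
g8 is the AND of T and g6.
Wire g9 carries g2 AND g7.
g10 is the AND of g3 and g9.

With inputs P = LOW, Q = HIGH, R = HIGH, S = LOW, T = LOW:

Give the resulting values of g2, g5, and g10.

g2 = HIGH, g5 = HIGH, g10 = LOW

g1 = P NAND Q = LOW NAND HIGH = HIGH
g2 = T OR R = LOW OR HIGH = HIGH
g3 = g2 AND S = HIGH AND LOW = LOW
g4 = g3 OR g1 OR S = LOW OR HIGH OR LOW = HIGH
g5 = g4 OR g2 = HIGH OR HIGH = HIGH
g7 = g2 OR g5 OR R = HIGH OR HIGH OR HIGH = HIGH
g9 = g2 AND g7 = HIGH AND HIGH = HIGH
g10 = g3 AND g9 = LOW AND HIGH = LOW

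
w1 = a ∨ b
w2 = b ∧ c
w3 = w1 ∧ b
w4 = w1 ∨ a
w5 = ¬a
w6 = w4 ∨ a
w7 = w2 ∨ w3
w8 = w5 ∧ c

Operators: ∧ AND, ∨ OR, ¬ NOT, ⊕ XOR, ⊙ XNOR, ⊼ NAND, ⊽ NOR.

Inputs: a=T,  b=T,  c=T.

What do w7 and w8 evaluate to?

w7 = T; w8 = F

w1 = a OR b = T OR T = T
w2 = b AND c = T AND T = T
w3 = w1 AND b = T AND T = T
w5 = NOT a = NOT T = F
w7 = w2 OR w3 = T OR T = T
w8 = w5 AND c = F AND T = F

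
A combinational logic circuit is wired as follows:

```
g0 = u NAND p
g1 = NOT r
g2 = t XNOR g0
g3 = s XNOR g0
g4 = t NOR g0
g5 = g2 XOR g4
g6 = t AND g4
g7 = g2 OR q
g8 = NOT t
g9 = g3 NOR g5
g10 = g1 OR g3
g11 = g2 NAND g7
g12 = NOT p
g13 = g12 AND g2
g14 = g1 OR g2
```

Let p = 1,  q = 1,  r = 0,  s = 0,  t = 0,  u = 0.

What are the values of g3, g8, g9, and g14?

g3 = 0, g8 = 1, g9 = 1, g14 = 1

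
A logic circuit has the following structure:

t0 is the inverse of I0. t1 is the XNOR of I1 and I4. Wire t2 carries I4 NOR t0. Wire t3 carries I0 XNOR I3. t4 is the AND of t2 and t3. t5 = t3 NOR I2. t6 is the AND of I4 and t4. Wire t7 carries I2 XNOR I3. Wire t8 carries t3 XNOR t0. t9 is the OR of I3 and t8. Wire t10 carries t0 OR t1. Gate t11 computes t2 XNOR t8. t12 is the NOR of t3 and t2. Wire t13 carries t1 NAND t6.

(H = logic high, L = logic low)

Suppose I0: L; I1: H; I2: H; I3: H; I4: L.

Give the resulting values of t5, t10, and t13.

t0 = NOT I0 = NOT L = H
t1 = I1 XNOR I4 = H XNOR L = L
t2 = I4 NOR t0 = L NOR H = L
t3 = I0 XNOR I3 = L XNOR H = L
t4 = t2 AND t3 = L AND L = L
t5 = t3 NOR I2 = L NOR H = L
t6 = I4 AND t4 = L AND L = L
t10 = t0 OR t1 = H OR L = H
t13 = t1 NAND t6 = L NAND L = H

t5 = L, t10 = H, t13 = H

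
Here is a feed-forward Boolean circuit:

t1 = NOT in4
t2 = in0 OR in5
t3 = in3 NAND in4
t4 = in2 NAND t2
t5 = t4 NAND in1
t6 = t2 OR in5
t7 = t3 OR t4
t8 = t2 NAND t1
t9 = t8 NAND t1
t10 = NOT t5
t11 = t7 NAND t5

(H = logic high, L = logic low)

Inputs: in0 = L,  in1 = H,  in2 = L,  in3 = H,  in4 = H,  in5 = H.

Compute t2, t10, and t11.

t2 = H, t10 = H, t11 = H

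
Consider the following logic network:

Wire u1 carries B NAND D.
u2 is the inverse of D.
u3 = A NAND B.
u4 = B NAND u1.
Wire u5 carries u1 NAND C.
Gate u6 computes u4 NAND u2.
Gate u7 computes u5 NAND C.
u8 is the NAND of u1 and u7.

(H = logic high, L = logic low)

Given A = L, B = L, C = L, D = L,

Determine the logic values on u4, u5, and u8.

u4 = H, u5 = H, u8 = L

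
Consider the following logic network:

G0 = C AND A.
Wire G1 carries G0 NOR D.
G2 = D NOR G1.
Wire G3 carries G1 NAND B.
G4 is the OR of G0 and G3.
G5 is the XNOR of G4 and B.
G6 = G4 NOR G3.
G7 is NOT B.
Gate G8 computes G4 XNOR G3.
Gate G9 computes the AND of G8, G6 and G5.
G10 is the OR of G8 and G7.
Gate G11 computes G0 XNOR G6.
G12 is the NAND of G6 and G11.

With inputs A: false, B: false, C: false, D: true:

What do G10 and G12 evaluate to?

G10 = true; G12 = true

G0 = C AND A = false AND false = false
G1 = G0 NOR D = false NOR true = false
G3 = G1 NAND B = false NAND false = true
G4 = G0 OR G3 = false OR true = true
G6 = G4 NOR G3 = true NOR true = false
G7 = NOT B = NOT false = true
G8 = G4 XNOR G3 = true XNOR true = true
G10 = G8 OR G7 = true OR true = true
G11 = G0 XNOR G6 = false XNOR false = true
G12 = G6 NAND G11 = false NAND true = true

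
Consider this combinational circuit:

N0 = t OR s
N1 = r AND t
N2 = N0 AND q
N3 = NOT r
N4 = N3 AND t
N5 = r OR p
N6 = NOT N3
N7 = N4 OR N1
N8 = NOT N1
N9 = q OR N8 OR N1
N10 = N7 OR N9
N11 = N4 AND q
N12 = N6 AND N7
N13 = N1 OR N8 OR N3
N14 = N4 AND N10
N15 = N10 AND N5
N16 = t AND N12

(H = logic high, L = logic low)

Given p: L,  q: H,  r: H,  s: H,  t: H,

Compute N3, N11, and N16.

N1 = r AND t = H AND H = H
N3 = NOT r = NOT H = L
N4 = N3 AND t = L AND H = L
N6 = NOT N3 = NOT L = H
N7 = N4 OR N1 = L OR H = H
N11 = N4 AND q = L AND H = L
N12 = N6 AND N7 = H AND H = H
N16 = t AND N12 = H AND H = H

N3 = L, N11 = L, N16 = H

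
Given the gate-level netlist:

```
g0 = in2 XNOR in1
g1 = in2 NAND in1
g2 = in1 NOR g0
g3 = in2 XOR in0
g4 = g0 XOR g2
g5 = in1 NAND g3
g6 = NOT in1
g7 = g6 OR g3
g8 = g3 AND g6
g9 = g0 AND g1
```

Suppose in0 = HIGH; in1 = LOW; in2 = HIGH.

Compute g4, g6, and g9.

g0 = in2 XNOR in1 = HIGH XNOR LOW = LOW
g1 = in2 NAND in1 = HIGH NAND LOW = HIGH
g2 = in1 NOR g0 = LOW NOR LOW = HIGH
g4 = g0 XOR g2 = LOW XOR HIGH = HIGH
g6 = NOT in1 = NOT LOW = HIGH
g9 = g0 AND g1 = LOW AND HIGH = LOW

g4 = HIGH, g6 = HIGH, g9 = LOW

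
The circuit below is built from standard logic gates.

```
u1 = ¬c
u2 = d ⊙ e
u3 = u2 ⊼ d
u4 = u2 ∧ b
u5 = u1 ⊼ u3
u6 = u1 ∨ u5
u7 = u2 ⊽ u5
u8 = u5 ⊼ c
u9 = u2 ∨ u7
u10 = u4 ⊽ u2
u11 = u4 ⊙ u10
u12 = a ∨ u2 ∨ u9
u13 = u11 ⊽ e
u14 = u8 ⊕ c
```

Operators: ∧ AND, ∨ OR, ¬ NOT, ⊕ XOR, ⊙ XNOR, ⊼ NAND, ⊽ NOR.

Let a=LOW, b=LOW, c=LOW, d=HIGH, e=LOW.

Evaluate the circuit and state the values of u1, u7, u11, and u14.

u1 = HIGH, u7 = HIGH, u11 = LOW, u14 = HIGH

u1 = NOT c = NOT LOW = HIGH
u2 = d XNOR e = HIGH XNOR LOW = LOW
u3 = u2 NAND d = LOW NAND HIGH = HIGH
u4 = u2 AND b = LOW AND LOW = LOW
u5 = u1 NAND u3 = HIGH NAND HIGH = LOW
u7 = u2 NOR u5 = LOW NOR LOW = HIGH
u8 = u5 NAND c = LOW NAND LOW = HIGH
u10 = u4 NOR u2 = LOW NOR LOW = HIGH
u11 = u4 XNOR u10 = LOW XNOR HIGH = LOW
u14 = u8 XOR c = HIGH XOR LOW = HIGH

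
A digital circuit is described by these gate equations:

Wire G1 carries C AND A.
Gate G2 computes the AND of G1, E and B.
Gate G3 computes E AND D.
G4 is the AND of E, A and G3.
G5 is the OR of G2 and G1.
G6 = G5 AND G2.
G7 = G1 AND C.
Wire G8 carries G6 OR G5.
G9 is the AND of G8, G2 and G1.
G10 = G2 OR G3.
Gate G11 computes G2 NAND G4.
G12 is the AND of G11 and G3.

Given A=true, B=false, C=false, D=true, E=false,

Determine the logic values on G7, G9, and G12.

G7 = false, G9 = false, G12 = false

G1 = C AND A = false AND true = false
G2 = G1 AND E AND B = false AND false AND false = false
G3 = E AND D = false AND true = false
G4 = E AND A AND G3 = false AND true AND false = false
G5 = G2 OR G1 = false OR false = false
G6 = G5 AND G2 = false AND false = false
G7 = G1 AND C = false AND false = false
G8 = G6 OR G5 = false OR false = false
G9 = G8 AND G2 AND G1 = false AND false AND false = false
G11 = G2 NAND G4 = false NAND false = true
G12 = G11 AND G3 = true AND false = false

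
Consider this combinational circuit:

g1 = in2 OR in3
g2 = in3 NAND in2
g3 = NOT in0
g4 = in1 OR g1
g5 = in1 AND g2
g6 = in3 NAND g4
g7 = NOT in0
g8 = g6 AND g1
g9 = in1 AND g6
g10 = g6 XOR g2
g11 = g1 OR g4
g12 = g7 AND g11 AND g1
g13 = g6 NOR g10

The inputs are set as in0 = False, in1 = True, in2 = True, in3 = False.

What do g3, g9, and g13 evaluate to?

g1 = in2 OR in3 = True OR False = True
g2 = in3 NAND in2 = False NAND True = True
g3 = NOT in0 = NOT False = True
g4 = in1 OR g1 = True OR True = True
g6 = in3 NAND g4 = False NAND True = True
g9 = in1 AND g6 = True AND True = True
g10 = g6 XOR g2 = True XOR True = False
g13 = g6 NOR g10 = True NOR False = False

g3 = True, g9 = True, g13 = False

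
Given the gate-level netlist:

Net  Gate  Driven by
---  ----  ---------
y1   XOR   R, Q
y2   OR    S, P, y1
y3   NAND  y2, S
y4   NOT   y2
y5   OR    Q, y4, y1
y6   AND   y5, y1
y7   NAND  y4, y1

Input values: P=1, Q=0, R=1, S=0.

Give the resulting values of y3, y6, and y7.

y3 = 1, y6 = 1, y7 = 1

y1 = R XOR Q = 1 XOR 0 = 1
y2 = S OR P OR y1 = 0 OR 1 OR 1 = 1
y3 = y2 NAND S = 1 NAND 0 = 1
y4 = NOT y2 = NOT 1 = 0
y5 = Q OR y4 OR y1 = 0 OR 0 OR 1 = 1
y6 = y5 AND y1 = 1 AND 1 = 1
y7 = y4 NAND y1 = 0 NAND 1 = 1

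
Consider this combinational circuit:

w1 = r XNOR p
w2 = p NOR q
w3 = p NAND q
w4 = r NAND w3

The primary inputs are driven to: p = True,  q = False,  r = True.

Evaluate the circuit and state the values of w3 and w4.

w3 = True, w4 = False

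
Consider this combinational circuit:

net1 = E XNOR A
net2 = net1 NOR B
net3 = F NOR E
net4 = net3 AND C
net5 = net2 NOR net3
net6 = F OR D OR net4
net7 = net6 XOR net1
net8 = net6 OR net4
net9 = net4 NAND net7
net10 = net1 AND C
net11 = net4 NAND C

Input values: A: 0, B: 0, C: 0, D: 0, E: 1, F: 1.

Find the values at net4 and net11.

net4 = 0  net11 = 1

net3 = F NOR E = 1 NOR 1 = 0
net4 = net3 AND C = 0 AND 0 = 0
net11 = net4 NAND C = 0 NAND 0 = 1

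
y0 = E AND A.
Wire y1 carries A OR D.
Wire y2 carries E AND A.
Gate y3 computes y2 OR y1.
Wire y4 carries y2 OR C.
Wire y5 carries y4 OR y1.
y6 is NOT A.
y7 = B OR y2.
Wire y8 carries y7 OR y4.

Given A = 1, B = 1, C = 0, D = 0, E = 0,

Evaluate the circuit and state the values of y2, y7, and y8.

y2 = E AND A = 0 AND 1 = 0
y4 = y2 OR C = 0 OR 0 = 0
y7 = B OR y2 = 1 OR 0 = 1
y8 = y7 OR y4 = 1 OR 0 = 1

y2 = 0  y7 = 1  y8 = 1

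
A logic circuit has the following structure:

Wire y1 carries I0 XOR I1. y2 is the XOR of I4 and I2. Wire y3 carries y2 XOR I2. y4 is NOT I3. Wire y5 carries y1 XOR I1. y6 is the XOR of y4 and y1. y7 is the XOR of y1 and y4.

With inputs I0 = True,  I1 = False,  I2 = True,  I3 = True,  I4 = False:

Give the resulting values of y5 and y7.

y5 = True, y7 = True

y1 = I0 XOR I1 = True XOR False = True
y4 = NOT I3 = NOT True = False
y5 = y1 XOR I1 = True XOR False = True
y7 = y1 XOR y4 = True XOR False = True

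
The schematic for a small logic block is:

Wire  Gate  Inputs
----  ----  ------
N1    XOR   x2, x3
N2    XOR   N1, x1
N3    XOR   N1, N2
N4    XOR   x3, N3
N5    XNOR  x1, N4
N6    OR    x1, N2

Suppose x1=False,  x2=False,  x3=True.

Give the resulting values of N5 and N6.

N1 = x2 XOR x3 = False XOR True = True
N2 = N1 XOR x1 = True XOR False = True
N3 = N1 XOR N2 = True XOR True = False
N4 = x3 XOR N3 = True XOR False = True
N5 = x1 XNOR N4 = False XNOR True = False
N6 = x1 OR N2 = False OR True = True

N5 = False, N6 = True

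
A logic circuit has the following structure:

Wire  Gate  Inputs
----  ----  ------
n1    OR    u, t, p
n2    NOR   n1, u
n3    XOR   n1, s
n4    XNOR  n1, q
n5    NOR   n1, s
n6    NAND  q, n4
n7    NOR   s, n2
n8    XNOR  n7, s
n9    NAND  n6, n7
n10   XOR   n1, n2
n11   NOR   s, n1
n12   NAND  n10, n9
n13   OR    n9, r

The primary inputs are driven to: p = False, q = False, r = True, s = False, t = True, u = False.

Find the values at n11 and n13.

n1 = u OR t OR p = False OR True OR False = True
n2 = n1 NOR u = True NOR False = False
n4 = n1 XNOR q = True XNOR False = False
n6 = q NAND n4 = False NAND False = True
n7 = s NOR n2 = False NOR False = True
n9 = n6 NAND n7 = True NAND True = False
n11 = s NOR n1 = False NOR True = False
n13 = n9 OR r = False OR True = True

n11 = False; n13 = True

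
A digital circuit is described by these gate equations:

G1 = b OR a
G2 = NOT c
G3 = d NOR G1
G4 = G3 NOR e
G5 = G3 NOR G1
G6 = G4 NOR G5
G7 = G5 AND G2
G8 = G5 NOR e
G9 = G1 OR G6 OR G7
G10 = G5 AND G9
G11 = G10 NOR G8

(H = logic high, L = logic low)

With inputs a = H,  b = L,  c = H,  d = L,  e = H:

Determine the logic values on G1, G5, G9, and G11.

G1 = H, G5 = L, G9 = H, G11 = H

G1 = b OR a = L OR H = H
G2 = NOT c = NOT H = L
G3 = d NOR G1 = L NOR H = L
G4 = G3 NOR e = L NOR H = L
G5 = G3 NOR G1 = L NOR H = L
G6 = G4 NOR G5 = L NOR L = H
G7 = G5 AND G2 = L AND L = L
G8 = G5 NOR e = L NOR H = L
G9 = G1 OR G6 OR G7 = H OR H OR L = H
G10 = G5 AND G9 = L AND H = L
G11 = G10 NOR G8 = L NOR L = H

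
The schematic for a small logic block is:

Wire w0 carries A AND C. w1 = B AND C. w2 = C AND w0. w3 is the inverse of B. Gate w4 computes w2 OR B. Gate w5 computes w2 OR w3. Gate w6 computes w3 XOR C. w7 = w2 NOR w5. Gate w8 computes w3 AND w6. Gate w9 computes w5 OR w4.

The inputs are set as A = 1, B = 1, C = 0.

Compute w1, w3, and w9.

w1 = 0, w3 = 0, w9 = 1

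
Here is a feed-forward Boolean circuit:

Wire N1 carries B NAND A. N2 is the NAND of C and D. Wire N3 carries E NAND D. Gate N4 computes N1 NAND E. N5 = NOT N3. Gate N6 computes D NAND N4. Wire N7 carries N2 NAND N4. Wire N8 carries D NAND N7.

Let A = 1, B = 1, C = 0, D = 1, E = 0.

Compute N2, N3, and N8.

N1 = B NAND A = 1 NAND 1 = 0
N2 = C NAND D = 0 NAND 1 = 1
N3 = E NAND D = 0 NAND 1 = 1
N4 = N1 NAND E = 0 NAND 0 = 1
N7 = N2 NAND N4 = 1 NAND 1 = 0
N8 = D NAND N7 = 1 NAND 0 = 1

N2 = 1, N3 = 1, N8 = 1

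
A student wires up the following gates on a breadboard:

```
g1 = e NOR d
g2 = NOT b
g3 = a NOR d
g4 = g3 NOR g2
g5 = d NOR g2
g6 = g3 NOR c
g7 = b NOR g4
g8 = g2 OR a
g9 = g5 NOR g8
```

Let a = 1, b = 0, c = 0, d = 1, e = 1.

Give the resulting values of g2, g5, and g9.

g2 = 1  g5 = 0  g9 = 0

g2 = NOT b = NOT 0 = 1
g5 = d NOR g2 = 1 NOR 1 = 0
g8 = g2 OR a = 1 OR 1 = 1
g9 = g5 NOR g8 = 0 NOR 1 = 0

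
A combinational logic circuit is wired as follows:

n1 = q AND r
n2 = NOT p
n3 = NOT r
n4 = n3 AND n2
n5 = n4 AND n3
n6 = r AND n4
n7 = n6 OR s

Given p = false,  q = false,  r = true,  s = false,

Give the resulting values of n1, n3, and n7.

n1 = q AND r = false AND true = false
n2 = NOT p = NOT false = true
n3 = NOT r = NOT true = false
n4 = n3 AND n2 = false AND true = false
n6 = r AND n4 = true AND false = false
n7 = n6 OR s = false OR false = false

n1 = false, n3 = false, n7 = false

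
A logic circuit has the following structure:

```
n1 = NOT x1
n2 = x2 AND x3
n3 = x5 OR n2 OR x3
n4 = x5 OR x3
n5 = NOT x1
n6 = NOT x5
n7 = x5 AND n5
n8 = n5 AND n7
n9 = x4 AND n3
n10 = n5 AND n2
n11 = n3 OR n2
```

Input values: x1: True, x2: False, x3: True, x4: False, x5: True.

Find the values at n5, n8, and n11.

n5 = False, n8 = False, n11 = True

n2 = x2 AND x3 = False AND True = False
n3 = x5 OR n2 OR x3 = True OR False OR True = True
n5 = NOT x1 = NOT True = False
n7 = x5 AND n5 = True AND False = False
n8 = n5 AND n7 = False AND False = False
n11 = n3 OR n2 = True OR False = True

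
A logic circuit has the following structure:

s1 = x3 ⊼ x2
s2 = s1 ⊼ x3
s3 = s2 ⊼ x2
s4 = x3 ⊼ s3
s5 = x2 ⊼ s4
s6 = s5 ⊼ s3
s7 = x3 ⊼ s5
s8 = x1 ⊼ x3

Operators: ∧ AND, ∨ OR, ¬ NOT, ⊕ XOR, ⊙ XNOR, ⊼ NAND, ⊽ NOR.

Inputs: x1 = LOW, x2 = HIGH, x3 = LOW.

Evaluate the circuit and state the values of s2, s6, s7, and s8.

s2 = HIGH; s6 = HIGH; s7 = HIGH; s8 = HIGH

s1 = x3 NAND x2 = LOW NAND HIGH = HIGH
s2 = s1 NAND x3 = HIGH NAND LOW = HIGH
s3 = s2 NAND x2 = HIGH NAND HIGH = LOW
s4 = x3 NAND s3 = LOW NAND LOW = HIGH
s5 = x2 NAND s4 = HIGH NAND HIGH = LOW
s6 = s5 NAND s3 = LOW NAND LOW = HIGH
s7 = x3 NAND s5 = LOW NAND LOW = HIGH
s8 = x1 NAND x3 = LOW NAND LOW = HIGH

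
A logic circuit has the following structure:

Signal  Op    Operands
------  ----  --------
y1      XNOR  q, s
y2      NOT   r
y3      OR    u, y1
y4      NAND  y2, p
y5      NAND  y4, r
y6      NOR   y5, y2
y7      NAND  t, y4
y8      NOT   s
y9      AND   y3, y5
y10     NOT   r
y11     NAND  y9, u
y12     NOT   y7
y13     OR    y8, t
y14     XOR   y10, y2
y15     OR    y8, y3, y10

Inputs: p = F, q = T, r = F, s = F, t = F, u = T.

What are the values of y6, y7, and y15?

y6 = F, y7 = T, y15 = T

y1 = q XNOR s = T XNOR F = F
y2 = NOT r = NOT F = T
y3 = u OR y1 = T OR F = T
y4 = y2 NAND p = T NAND F = T
y5 = y4 NAND r = T NAND F = T
y6 = y5 NOR y2 = T NOR T = F
y7 = t NAND y4 = F NAND T = T
y8 = NOT s = NOT F = T
y10 = NOT r = NOT F = T
y15 = y8 OR y3 OR y10 = T OR T OR T = T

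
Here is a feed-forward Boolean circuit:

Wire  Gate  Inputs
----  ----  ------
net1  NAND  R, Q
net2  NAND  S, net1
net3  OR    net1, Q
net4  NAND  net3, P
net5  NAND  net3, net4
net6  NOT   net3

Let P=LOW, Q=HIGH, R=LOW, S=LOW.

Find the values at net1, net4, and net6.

net1 = R NAND Q = LOW NAND HIGH = HIGH
net3 = net1 OR Q = HIGH OR HIGH = HIGH
net4 = net3 NAND P = HIGH NAND LOW = HIGH
net6 = NOT net3 = NOT HIGH = LOW

net1 = HIGH, net4 = HIGH, net6 = LOW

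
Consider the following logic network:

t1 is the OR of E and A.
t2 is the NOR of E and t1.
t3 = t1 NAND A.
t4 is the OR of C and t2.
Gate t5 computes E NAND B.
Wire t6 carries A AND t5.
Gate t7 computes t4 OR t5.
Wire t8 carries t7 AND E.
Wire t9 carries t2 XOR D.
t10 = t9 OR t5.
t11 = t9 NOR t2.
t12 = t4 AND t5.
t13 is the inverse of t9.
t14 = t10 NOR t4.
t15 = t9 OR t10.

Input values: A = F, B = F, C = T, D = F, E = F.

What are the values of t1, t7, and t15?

t1 = E OR A = F OR F = F
t2 = E NOR t1 = F NOR F = T
t4 = C OR t2 = T OR T = T
t5 = E NAND B = F NAND F = T
t7 = t4 OR t5 = T OR T = T
t9 = t2 XOR D = T XOR F = T
t10 = t9 OR t5 = T OR T = T
t15 = t9 OR t10 = T OR T = T

t1 = F  t7 = T  t15 = T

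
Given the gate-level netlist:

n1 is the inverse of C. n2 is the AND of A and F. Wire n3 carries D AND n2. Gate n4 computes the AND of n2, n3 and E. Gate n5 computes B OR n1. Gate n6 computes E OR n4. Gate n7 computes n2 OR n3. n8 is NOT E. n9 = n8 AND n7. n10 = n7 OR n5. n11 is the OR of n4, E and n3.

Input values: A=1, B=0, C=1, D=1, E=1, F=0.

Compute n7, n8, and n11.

n2 = A AND F = 1 AND 0 = 0
n3 = D AND n2 = 1 AND 0 = 0
n4 = n2 AND n3 AND E = 0 AND 0 AND 1 = 0
n7 = n2 OR n3 = 0 OR 0 = 0
n8 = NOT E = NOT 1 = 0
n11 = n4 OR E OR n3 = 0 OR 1 OR 0 = 1

n7 = 0  n8 = 0  n11 = 1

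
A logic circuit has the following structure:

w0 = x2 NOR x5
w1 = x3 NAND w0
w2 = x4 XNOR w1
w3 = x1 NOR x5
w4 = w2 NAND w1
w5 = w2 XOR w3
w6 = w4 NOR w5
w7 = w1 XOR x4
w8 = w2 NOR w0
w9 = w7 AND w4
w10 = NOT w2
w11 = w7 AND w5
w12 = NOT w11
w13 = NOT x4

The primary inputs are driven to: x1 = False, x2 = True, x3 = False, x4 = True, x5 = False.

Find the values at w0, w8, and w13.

w0 = False, w8 = False, w13 = False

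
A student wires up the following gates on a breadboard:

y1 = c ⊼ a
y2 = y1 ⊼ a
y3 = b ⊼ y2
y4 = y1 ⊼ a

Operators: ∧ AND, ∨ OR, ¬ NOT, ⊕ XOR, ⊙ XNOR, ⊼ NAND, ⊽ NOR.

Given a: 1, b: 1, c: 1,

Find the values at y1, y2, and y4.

y1 = 0  y2 = 1  y4 = 1

y1 = c NAND a = 1 NAND 1 = 0
y2 = y1 NAND a = 0 NAND 1 = 1
y4 = y1 NAND a = 0 NAND 1 = 1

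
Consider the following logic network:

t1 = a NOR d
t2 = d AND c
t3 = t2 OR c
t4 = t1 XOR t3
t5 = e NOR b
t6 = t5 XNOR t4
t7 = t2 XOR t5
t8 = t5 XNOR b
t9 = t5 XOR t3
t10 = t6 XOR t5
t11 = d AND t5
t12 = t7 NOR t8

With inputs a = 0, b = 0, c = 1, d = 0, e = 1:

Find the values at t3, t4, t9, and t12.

t3 = 1  t4 = 0  t9 = 1  t12 = 0

t1 = a NOR d = 0 NOR 0 = 1
t2 = d AND c = 0 AND 1 = 0
t3 = t2 OR c = 0 OR 1 = 1
t4 = t1 XOR t3 = 1 XOR 1 = 0
t5 = e NOR b = 1 NOR 0 = 0
t7 = t2 XOR t5 = 0 XOR 0 = 0
t8 = t5 XNOR b = 0 XNOR 0 = 1
t9 = t5 XOR t3 = 0 XOR 1 = 1
t12 = t7 NOR t8 = 0 NOR 1 = 0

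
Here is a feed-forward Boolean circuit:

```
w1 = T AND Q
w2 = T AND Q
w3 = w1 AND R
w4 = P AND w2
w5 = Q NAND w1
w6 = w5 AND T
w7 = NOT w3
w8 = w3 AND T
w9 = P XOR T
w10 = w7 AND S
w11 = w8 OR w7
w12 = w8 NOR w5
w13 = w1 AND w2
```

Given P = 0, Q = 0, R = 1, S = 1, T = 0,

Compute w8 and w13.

w1 = T AND Q = 0 AND 0 = 0
w2 = T AND Q = 0 AND 0 = 0
w3 = w1 AND R = 0 AND 1 = 0
w8 = w3 AND T = 0 AND 0 = 0
w13 = w1 AND w2 = 0 AND 0 = 0

w8 = 0, w13 = 0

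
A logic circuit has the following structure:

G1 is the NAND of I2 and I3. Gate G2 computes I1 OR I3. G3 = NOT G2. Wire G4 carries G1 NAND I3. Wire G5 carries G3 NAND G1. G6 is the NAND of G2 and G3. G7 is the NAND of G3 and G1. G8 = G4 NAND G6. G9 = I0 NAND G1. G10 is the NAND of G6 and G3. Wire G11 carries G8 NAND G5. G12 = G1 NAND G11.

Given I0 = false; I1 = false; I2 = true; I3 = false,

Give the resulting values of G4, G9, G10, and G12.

G4 = true, G9 = true, G10 = false, G12 = false

G1 = I2 NAND I3 = true NAND false = true
G2 = I1 OR I3 = false OR false = false
G3 = NOT G2 = NOT false = true
G4 = G1 NAND I3 = true NAND false = true
G5 = G3 NAND G1 = true NAND true = false
G6 = G2 NAND G3 = false NAND true = true
G8 = G4 NAND G6 = true NAND true = false
G9 = I0 NAND G1 = false NAND true = true
G10 = G6 NAND G3 = true NAND true = false
G11 = G8 NAND G5 = false NAND false = true
G12 = G1 NAND G11 = true NAND true = false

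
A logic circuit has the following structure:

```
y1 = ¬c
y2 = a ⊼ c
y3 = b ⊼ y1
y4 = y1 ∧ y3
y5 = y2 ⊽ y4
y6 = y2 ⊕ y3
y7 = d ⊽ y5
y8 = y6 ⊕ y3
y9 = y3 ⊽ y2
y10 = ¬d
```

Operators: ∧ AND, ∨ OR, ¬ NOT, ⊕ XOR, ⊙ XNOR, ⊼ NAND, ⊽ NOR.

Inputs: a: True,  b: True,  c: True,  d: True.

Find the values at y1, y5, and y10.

y1 = NOT c = NOT True = False
y2 = a NAND c = True NAND True = False
y3 = b NAND y1 = True NAND False = True
y4 = y1 AND y3 = False AND True = False
y5 = y2 NOR y4 = False NOR False = True
y10 = NOT d = NOT True = False

y1 = False, y5 = True, y10 = False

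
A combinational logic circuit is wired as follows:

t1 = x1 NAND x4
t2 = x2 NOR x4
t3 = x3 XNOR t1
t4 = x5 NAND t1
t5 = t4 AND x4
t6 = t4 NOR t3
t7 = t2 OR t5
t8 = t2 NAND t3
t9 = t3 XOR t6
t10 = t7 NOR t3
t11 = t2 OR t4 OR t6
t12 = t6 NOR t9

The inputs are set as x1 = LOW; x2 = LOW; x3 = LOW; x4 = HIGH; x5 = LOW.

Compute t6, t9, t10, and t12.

t1 = x1 NAND x4 = LOW NAND HIGH = HIGH
t2 = x2 NOR x4 = LOW NOR HIGH = LOW
t3 = x3 XNOR t1 = LOW XNOR HIGH = LOW
t4 = x5 NAND t1 = LOW NAND HIGH = HIGH
t5 = t4 AND x4 = HIGH AND HIGH = HIGH
t6 = t4 NOR t3 = HIGH NOR LOW = LOW
t7 = t2 OR t5 = LOW OR HIGH = HIGH
t9 = t3 XOR t6 = LOW XOR LOW = LOW
t10 = t7 NOR t3 = HIGH NOR LOW = LOW
t12 = t6 NOR t9 = LOW NOR LOW = HIGH

t6 = LOW  t9 = LOW  t10 = LOW  t12 = HIGH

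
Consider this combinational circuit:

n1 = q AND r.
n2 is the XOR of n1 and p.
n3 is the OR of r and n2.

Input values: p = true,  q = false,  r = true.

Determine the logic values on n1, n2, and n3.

n1 = q AND r = false AND true = false
n2 = n1 XOR p = false XOR true = true
n3 = r OR n2 = true OR true = true

n1 = false  n2 = true  n3 = true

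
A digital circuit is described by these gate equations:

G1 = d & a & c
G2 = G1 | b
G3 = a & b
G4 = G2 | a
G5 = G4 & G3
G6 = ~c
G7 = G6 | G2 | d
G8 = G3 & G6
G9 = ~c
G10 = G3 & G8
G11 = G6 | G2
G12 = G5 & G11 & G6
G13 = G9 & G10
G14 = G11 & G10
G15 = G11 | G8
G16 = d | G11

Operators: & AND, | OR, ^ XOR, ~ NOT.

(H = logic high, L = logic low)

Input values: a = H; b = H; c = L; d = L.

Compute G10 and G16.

G10 = H; G16 = H

G1 = d AND a AND c = L AND H AND L = L
G2 = G1 OR b = L OR H = H
G3 = a AND b = H AND H = H
G6 = NOT c = NOT L = H
G8 = G3 AND G6 = H AND H = H
G10 = G3 AND G8 = H AND H = H
G11 = G6 OR G2 = H OR H = H
G16 = d OR G11 = L OR H = H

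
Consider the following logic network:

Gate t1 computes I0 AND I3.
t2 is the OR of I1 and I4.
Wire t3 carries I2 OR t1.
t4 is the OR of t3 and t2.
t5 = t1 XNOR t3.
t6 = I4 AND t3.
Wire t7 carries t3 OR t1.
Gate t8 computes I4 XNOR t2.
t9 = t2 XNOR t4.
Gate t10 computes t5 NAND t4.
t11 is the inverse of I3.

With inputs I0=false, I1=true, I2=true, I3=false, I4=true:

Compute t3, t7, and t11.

t3 = true, t7 = true, t11 = true

t1 = I0 AND I3 = false AND false = false
t3 = I2 OR t1 = true OR false = true
t7 = t3 OR t1 = true OR false = true
t11 = NOT I3 = NOT false = true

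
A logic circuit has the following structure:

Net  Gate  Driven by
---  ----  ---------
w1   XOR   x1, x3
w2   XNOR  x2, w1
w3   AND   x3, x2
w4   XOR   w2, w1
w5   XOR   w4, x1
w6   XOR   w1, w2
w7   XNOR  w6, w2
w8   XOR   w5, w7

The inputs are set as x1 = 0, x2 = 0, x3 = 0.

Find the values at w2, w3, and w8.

w2 = 1, w3 = 0, w8 = 0

w1 = x1 XOR x3 = 0 XOR 0 = 0
w2 = x2 XNOR w1 = 0 XNOR 0 = 1
w3 = x3 AND x2 = 0 AND 0 = 0
w4 = w2 XOR w1 = 1 XOR 0 = 1
w5 = w4 XOR x1 = 1 XOR 0 = 1
w6 = w1 XOR w2 = 0 XOR 1 = 1
w7 = w6 XNOR w2 = 1 XNOR 1 = 1
w8 = w5 XOR w7 = 1 XOR 1 = 0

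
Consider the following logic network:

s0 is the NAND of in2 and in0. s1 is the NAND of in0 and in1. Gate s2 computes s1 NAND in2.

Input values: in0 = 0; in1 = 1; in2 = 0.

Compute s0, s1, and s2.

s0 = in2 NAND in0 = 0 NAND 0 = 1
s1 = in0 NAND in1 = 0 NAND 1 = 1
s2 = s1 NAND in2 = 1 NAND 0 = 1

s0 = 1, s1 = 1, s2 = 1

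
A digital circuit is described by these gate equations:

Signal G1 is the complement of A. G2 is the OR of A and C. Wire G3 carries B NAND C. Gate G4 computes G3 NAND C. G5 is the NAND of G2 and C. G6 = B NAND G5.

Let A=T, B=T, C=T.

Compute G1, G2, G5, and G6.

G1 = F  G2 = T  G5 = F  G6 = T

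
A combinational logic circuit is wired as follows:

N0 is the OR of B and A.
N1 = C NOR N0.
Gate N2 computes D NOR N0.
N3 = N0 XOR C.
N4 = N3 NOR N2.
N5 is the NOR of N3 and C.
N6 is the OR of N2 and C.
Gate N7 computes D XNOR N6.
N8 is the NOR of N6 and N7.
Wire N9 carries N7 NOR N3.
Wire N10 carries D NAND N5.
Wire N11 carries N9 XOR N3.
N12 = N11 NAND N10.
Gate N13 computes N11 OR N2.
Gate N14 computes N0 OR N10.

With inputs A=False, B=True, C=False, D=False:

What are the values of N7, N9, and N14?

N0 = B OR A = True OR False = True
N2 = D NOR N0 = False NOR True = False
N3 = N0 XOR C = True XOR False = True
N5 = N3 NOR C = True NOR False = False
N6 = N2 OR C = False OR False = False
N7 = D XNOR N6 = False XNOR False = True
N9 = N7 NOR N3 = True NOR True = False
N10 = D NAND N5 = False NAND False = True
N14 = N0 OR N10 = True OR True = True

N7 = True  N9 = False  N14 = True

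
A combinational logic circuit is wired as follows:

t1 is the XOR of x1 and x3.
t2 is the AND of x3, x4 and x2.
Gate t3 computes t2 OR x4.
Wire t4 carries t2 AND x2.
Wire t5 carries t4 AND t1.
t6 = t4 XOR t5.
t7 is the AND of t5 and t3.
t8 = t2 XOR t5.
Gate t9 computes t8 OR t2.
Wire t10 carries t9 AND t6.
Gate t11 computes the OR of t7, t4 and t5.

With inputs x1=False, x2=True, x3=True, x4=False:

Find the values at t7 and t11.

t7 = False, t11 = False

t1 = x1 XOR x3 = False XOR True = True
t2 = x3 AND x4 AND x2 = True AND False AND True = False
t3 = t2 OR x4 = False OR False = False
t4 = t2 AND x2 = False AND True = False
t5 = t4 AND t1 = False AND True = False
t7 = t5 AND t3 = False AND False = False
t11 = t7 OR t4 OR t5 = False OR False OR False = False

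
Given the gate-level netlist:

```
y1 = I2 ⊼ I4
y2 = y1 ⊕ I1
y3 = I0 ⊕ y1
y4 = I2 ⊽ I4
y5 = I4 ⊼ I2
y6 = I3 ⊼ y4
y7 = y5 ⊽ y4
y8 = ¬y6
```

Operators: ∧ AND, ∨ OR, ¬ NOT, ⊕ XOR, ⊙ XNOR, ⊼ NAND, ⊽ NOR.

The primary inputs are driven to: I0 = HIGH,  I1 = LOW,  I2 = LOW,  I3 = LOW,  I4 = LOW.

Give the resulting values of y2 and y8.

y1 = I2 NAND I4 = LOW NAND LOW = HIGH
y2 = y1 XOR I1 = HIGH XOR LOW = HIGH
y4 = I2 NOR I4 = LOW NOR LOW = HIGH
y6 = I3 NAND y4 = LOW NAND HIGH = HIGH
y8 = NOT y6 = NOT HIGH = LOW

y2 = HIGH, y8 = LOW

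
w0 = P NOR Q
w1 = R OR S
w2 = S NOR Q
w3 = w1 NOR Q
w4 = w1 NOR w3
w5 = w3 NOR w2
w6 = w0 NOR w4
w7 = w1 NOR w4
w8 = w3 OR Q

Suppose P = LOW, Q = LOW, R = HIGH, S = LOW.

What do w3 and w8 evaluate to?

w3 = LOW, w8 = LOW

w1 = R OR S = HIGH OR LOW = HIGH
w3 = w1 NOR Q = HIGH NOR LOW = LOW
w8 = w3 OR Q = LOW OR LOW = LOW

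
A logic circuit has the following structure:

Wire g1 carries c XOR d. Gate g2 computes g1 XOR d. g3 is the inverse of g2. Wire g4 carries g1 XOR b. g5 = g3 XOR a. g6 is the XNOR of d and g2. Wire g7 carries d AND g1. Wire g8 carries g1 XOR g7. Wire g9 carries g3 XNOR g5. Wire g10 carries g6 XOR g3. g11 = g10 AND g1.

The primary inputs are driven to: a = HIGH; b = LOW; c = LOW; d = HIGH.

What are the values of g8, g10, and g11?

g8 = LOW, g10 = HIGH, g11 = HIGH

g1 = c XOR d = LOW XOR HIGH = HIGH
g2 = g1 XOR d = HIGH XOR HIGH = LOW
g3 = NOT g2 = NOT LOW = HIGH
g6 = d XNOR g2 = HIGH XNOR LOW = LOW
g7 = d AND g1 = HIGH AND HIGH = HIGH
g8 = g1 XOR g7 = HIGH XOR HIGH = LOW
g10 = g6 XOR g3 = LOW XOR HIGH = HIGH
g11 = g10 AND g1 = HIGH AND HIGH = HIGH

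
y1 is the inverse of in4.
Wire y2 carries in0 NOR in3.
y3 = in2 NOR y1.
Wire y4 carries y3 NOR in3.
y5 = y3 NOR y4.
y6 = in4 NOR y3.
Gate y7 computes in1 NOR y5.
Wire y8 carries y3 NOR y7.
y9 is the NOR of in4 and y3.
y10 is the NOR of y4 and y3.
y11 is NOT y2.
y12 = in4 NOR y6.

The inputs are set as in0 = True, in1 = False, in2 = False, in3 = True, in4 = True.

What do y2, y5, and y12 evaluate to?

y2 = False  y5 = False  y12 = False

y1 = NOT in4 = NOT True = False
y2 = in0 NOR in3 = True NOR True = False
y3 = in2 NOR y1 = False NOR False = True
y4 = y3 NOR in3 = True NOR True = False
y5 = y3 NOR y4 = True NOR False = False
y6 = in4 NOR y3 = True NOR True = False
y12 = in4 NOR y6 = True NOR False = False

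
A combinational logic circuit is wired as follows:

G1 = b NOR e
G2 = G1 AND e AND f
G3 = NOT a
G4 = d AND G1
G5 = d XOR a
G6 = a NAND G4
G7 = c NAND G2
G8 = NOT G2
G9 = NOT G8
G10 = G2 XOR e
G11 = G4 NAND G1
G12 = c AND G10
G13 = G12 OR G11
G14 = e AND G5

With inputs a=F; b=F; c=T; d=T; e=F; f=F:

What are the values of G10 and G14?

G10 = F  G14 = F

G1 = b NOR e = F NOR F = T
G2 = G1 AND e AND f = T AND F AND F = F
G5 = d XOR a = T XOR F = T
G10 = G2 XOR e = F XOR F = F
G14 = e AND G5 = F AND T = F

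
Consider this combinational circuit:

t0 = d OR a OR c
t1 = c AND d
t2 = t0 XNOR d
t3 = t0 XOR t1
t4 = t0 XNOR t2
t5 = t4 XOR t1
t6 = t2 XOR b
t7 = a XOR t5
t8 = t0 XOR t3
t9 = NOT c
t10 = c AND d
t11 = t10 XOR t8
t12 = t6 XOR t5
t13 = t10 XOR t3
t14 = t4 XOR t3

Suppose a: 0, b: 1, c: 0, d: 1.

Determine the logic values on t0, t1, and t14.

t0 = 1  t1 = 0  t14 = 0

t0 = d OR a OR c = 1 OR 0 OR 0 = 1
t1 = c AND d = 0 AND 1 = 0
t2 = t0 XNOR d = 1 XNOR 1 = 1
t3 = t0 XOR t1 = 1 XOR 0 = 1
t4 = t0 XNOR t2 = 1 XNOR 1 = 1
t14 = t4 XOR t3 = 1 XOR 1 = 0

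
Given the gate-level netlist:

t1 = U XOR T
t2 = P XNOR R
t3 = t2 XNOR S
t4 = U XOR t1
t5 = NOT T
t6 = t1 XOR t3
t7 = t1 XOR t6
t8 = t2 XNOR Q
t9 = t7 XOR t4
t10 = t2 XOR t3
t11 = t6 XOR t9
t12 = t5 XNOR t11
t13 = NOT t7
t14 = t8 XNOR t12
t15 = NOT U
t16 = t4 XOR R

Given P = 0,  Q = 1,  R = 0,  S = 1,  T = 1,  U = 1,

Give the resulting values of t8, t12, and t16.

t8 = 1  t12 = 0  t16 = 1

t1 = U XOR T = 1 XOR 1 = 0
t2 = P XNOR R = 0 XNOR 0 = 1
t3 = t2 XNOR S = 1 XNOR 1 = 1
t4 = U XOR t1 = 1 XOR 0 = 1
t5 = NOT T = NOT 1 = 0
t6 = t1 XOR t3 = 0 XOR 1 = 1
t7 = t1 XOR t6 = 0 XOR 1 = 1
t8 = t2 XNOR Q = 1 XNOR 1 = 1
t9 = t7 XOR t4 = 1 XOR 1 = 0
t11 = t6 XOR t9 = 1 XOR 0 = 1
t12 = t5 XNOR t11 = 0 XNOR 1 = 0
t16 = t4 XOR R = 1 XOR 0 = 1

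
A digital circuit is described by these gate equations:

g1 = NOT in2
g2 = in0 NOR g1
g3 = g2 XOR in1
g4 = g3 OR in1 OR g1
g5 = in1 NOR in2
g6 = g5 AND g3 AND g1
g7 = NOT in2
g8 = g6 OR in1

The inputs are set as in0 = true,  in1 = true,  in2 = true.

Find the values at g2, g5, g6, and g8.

g1 = NOT in2 = NOT true = false
g2 = in0 NOR g1 = true NOR false = false
g3 = g2 XOR in1 = false XOR true = true
g5 = in1 NOR in2 = true NOR true = false
g6 = g5 AND g3 AND g1 = false AND true AND false = false
g8 = g6 OR in1 = false OR true = true

g2 = false, g5 = false, g6 = false, g8 = true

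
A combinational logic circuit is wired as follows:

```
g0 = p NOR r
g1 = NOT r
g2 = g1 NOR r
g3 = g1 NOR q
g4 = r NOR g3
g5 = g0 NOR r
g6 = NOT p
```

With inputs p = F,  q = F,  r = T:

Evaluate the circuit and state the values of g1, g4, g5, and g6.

g0 = p NOR r = F NOR T = F
g1 = NOT r = NOT T = F
g3 = g1 NOR q = F NOR F = T
g4 = r NOR g3 = T NOR T = F
g5 = g0 NOR r = F NOR T = F
g6 = NOT p = NOT F = T

g1 = F, g4 = F, g5 = F, g6 = T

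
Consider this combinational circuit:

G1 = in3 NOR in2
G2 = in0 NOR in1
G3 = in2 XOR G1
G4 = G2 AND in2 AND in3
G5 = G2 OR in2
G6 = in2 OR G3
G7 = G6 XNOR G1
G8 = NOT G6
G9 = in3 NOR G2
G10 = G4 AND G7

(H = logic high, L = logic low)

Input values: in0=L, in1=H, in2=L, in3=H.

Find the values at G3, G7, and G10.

G3 = L  G7 = H  G10 = L

G1 = in3 NOR in2 = H NOR L = L
G2 = in0 NOR in1 = L NOR H = L
G3 = in2 XOR G1 = L XOR L = L
G4 = G2 AND in2 AND in3 = L AND L AND H = L
G6 = in2 OR G3 = L OR L = L
G7 = G6 XNOR G1 = L XNOR L = H
G10 = G4 AND G7 = L AND H = L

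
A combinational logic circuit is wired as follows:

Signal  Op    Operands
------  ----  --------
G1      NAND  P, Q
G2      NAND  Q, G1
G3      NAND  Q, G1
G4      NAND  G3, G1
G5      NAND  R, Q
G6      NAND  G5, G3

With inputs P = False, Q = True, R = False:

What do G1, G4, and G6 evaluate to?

G1 = True, G4 = True, G6 = True

G1 = P NAND Q = False NAND True = True
G3 = Q NAND G1 = True NAND True = False
G4 = G3 NAND G1 = False NAND True = True
G5 = R NAND Q = False NAND True = True
G6 = G5 NAND G3 = True NAND False = True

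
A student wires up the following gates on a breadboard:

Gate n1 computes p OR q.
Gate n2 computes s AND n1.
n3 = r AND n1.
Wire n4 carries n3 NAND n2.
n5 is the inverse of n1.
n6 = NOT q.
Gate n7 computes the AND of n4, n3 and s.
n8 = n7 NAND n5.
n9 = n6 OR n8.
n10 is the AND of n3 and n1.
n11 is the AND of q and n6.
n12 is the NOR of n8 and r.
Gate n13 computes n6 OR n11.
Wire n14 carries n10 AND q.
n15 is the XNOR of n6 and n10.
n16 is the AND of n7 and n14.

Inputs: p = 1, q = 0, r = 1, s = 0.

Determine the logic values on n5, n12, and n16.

n1 = p OR q = 1 OR 0 = 1
n2 = s AND n1 = 0 AND 1 = 0
n3 = r AND n1 = 1 AND 1 = 1
n4 = n3 NAND n2 = 1 NAND 0 = 1
n5 = NOT n1 = NOT 1 = 0
n7 = n4 AND n3 AND s = 1 AND 1 AND 0 = 0
n8 = n7 NAND n5 = 0 NAND 0 = 1
n10 = n3 AND n1 = 1 AND 1 = 1
n12 = n8 NOR r = 1 NOR 1 = 0
n14 = n10 AND q = 1 AND 0 = 0
n16 = n7 AND n14 = 0 AND 0 = 0

n5 = 0, n12 = 0, n16 = 0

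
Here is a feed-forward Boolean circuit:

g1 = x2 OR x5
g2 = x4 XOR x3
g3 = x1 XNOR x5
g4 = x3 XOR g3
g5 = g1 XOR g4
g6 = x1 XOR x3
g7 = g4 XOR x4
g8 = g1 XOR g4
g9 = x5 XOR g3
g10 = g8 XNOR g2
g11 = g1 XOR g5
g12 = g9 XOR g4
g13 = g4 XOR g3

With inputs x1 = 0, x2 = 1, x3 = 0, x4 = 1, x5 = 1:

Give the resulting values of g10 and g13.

g1 = x2 OR x5 = 1 OR 1 = 1
g2 = x4 XOR x3 = 1 XOR 0 = 1
g3 = x1 XNOR x5 = 0 XNOR 1 = 0
g4 = x3 XOR g3 = 0 XOR 0 = 0
g8 = g1 XOR g4 = 1 XOR 0 = 1
g10 = g8 XNOR g2 = 1 XNOR 1 = 1
g13 = g4 XOR g3 = 0 XOR 0 = 0

g10 = 1, g13 = 0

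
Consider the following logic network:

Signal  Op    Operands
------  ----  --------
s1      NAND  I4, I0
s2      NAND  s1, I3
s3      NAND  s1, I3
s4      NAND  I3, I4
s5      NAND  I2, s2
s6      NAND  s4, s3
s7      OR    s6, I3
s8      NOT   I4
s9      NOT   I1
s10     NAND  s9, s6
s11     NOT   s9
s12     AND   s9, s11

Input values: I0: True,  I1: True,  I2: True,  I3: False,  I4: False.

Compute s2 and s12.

s1 = I4 NAND I0 = False NAND True = True
s2 = s1 NAND I3 = True NAND False = True
s9 = NOT I1 = NOT True = False
s11 = NOT s9 = NOT False = True
s12 = s9 AND s11 = False AND True = False

s2 = True, s12 = False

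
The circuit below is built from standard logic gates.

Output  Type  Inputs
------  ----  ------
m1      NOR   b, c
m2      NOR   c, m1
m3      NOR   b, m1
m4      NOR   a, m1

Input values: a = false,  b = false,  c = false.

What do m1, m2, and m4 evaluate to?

m1 = true, m2 = false, m4 = false

m1 = b NOR c = false NOR false = true
m2 = c NOR m1 = false NOR true = false
m4 = a NOR m1 = false NOR true = false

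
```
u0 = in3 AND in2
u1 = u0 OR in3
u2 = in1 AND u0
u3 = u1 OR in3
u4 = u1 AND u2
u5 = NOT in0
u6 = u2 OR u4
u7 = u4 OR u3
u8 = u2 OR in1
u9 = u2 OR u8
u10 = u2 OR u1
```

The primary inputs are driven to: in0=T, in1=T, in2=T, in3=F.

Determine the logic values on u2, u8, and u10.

u2 = F; u8 = T; u10 = F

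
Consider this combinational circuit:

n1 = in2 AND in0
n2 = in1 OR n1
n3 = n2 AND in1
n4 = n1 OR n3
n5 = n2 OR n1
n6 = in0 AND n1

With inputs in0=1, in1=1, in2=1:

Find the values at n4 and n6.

n1 = in2 AND in0 = 1 AND 1 = 1
n2 = in1 OR n1 = 1 OR 1 = 1
n3 = n2 AND in1 = 1 AND 1 = 1
n4 = n1 OR n3 = 1 OR 1 = 1
n6 = in0 AND n1 = 1 AND 1 = 1

n4 = 1  n6 = 1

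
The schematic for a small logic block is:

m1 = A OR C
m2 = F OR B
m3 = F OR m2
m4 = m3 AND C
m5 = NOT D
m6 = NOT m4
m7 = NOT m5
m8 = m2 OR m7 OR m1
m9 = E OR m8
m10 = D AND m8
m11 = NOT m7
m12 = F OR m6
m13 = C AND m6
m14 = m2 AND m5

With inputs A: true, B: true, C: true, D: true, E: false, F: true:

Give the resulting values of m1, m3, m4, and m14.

m1 = true, m3 = true, m4 = true, m14 = false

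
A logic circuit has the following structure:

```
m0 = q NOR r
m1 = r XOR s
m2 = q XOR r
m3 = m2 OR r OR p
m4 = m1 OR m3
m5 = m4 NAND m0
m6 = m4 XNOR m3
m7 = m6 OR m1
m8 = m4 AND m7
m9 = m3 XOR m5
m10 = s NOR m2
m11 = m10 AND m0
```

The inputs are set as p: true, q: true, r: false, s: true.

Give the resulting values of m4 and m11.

m0 = q NOR r = true NOR false = false
m1 = r XOR s = false XOR true = true
m2 = q XOR r = true XOR false = true
m3 = m2 OR r OR p = true OR false OR true = true
m4 = m1 OR m3 = true OR true = true
m10 = s NOR m2 = true NOR true = false
m11 = m10 AND m0 = false AND false = false

m4 = true, m11 = false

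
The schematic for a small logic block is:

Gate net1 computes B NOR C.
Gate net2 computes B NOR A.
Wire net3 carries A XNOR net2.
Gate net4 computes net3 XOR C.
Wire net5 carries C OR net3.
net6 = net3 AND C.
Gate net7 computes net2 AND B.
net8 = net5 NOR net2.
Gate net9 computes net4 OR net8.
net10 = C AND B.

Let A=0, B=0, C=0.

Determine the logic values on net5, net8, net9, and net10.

net2 = B NOR A = 0 NOR 0 = 1
net3 = A XNOR net2 = 0 XNOR 1 = 0
net4 = net3 XOR C = 0 XOR 0 = 0
net5 = C OR net3 = 0 OR 0 = 0
net8 = net5 NOR net2 = 0 NOR 1 = 0
net9 = net4 OR net8 = 0 OR 0 = 0
net10 = C AND B = 0 AND 0 = 0

net5 = 0, net8 = 0, net9 = 0, net10 = 0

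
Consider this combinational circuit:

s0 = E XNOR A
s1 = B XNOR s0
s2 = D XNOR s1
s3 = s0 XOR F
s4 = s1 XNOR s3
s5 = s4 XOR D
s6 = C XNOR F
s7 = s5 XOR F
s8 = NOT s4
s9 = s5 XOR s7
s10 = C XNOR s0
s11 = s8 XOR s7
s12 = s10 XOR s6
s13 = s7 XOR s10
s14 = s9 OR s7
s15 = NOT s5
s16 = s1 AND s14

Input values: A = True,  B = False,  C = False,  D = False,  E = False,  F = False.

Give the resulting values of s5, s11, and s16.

s5 = False, s11 = True, s16 = False

s0 = E XNOR A = False XNOR True = False
s1 = B XNOR s0 = False XNOR False = True
s3 = s0 XOR F = False XOR False = False
s4 = s1 XNOR s3 = True XNOR False = False
s5 = s4 XOR D = False XOR False = False
s7 = s5 XOR F = False XOR False = False
s8 = NOT s4 = NOT False = True
s9 = s5 XOR s7 = False XOR False = False
s11 = s8 XOR s7 = True XOR False = True
s14 = s9 OR s7 = False OR False = False
s16 = s1 AND s14 = True AND False = False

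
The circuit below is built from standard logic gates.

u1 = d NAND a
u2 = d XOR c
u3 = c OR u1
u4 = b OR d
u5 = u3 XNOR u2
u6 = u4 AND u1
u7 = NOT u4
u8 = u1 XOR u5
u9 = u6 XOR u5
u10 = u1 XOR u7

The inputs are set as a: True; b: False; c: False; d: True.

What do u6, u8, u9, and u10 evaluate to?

u6 = False, u8 = False, u9 = False, u10 = False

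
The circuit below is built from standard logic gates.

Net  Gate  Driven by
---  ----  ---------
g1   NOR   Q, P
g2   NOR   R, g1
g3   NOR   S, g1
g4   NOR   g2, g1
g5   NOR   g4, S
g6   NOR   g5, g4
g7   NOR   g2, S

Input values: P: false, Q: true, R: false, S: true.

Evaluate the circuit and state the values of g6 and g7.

g6 = true; g7 = false

g1 = Q NOR P = true NOR false = false
g2 = R NOR g1 = false NOR false = true
g4 = g2 NOR g1 = true NOR false = false
g5 = g4 NOR S = false NOR true = false
g6 = g5 NOR g4 = false NOR false = true
g7 = g2 NOR S = true NOR true = false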